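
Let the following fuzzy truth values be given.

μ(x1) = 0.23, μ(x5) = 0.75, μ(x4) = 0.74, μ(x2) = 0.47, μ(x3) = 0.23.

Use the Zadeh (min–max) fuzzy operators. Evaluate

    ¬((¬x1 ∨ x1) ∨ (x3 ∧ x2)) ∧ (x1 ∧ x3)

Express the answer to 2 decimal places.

0.23

¬x1 = 1 − 0.23 = 0.77
¬x1 ∨ x1 = max(a, b) on (0.77, 0.23) = 0.77
x3 ∧ x2 = min(a, b) on (0.23, 0.47) = 0.23
(¬x1 ∨ x1) ∨ (x3 ∧ x2) = max(a, b) on (0.77, 0.23) = 0.77
¬((¬x1 ∨ x1) ∨ (x3 ∧ x2)) = 1 − 0.77 = 0.23
x1 ∧ x3 = min(a, b) on (0.23, 0.23) = 0.23
¬((¬x1 ∨ x1) ∨ (x3 ∧ x2)) ∧ (x1 ∧ x3) = min(a, b) on (0.23, 0.23) = 0.23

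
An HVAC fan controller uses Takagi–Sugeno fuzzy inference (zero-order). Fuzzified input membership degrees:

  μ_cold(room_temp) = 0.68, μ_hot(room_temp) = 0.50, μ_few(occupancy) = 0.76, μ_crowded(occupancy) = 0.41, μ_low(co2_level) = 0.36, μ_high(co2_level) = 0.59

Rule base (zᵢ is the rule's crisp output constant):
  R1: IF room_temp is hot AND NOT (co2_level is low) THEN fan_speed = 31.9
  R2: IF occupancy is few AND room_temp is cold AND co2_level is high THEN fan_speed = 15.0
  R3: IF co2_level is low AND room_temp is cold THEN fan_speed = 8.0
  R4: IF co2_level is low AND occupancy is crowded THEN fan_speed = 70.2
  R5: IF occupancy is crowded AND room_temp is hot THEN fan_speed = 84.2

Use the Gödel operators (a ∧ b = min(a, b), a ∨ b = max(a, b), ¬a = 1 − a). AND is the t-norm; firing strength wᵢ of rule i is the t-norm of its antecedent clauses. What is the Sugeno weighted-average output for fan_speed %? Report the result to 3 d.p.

39.403

R1 (z=31.9): hot=0.50, ¬low=1−0.36=0.64; AND[min(a, b)] → w = 0.50
R2 (z=15.0): few=0.76, cold=0.68, high=0.59; AND[min(a, b)] → w = 0.59
R3 (z=8.0): low=0.36, cold=0.68; AND[min(a, b)] → w = 0.36
R4 (z=70.2): low=0.36, crowded=0.41; AND[min(a, b)] → w = 0.36
R5 (z=84.2): crowded=0.41, hot=0.50; AND[min(a, b)] → w = 0.41
Weighted average = (0.50·31.9 + 0.59·15.0 + 0.36·8.0 + 0.36·70.2 + 0.41·84.2) / (0.50 + 0.59 + 0.36 + 0.36 + 0.41)
  = 87.4740 / 2.2200 = 39.403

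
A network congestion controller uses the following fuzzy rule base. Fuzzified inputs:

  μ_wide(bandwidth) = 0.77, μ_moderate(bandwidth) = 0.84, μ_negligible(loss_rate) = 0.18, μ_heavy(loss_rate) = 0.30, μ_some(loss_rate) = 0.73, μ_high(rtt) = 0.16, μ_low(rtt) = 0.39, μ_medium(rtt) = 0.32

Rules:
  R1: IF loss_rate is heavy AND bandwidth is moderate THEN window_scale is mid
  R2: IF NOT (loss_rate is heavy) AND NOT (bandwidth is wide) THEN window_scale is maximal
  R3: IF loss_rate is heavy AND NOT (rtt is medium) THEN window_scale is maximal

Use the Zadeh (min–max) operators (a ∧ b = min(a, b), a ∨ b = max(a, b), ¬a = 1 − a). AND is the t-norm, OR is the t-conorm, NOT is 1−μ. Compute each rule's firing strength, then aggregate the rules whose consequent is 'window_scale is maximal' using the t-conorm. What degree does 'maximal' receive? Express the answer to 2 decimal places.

0.30

R1: heavy=0.30, moderate=0.84; AND[min(a, b)] → w = 0.30
R2: ¬heavy=1−0.30=0.70, ¬wide=1−0.77=0.23; AND[min(a, b)] → w = 0.23
R3: heavy=0.30, ¬medium=1−0.32=0.68; AND[min(a, b)] → w = 0.30
Rules with consequent 'maximal': {R2, R3} → strengths 0.23, 0.30
Aggregate via t-conorm [max(a, b)]: 0.30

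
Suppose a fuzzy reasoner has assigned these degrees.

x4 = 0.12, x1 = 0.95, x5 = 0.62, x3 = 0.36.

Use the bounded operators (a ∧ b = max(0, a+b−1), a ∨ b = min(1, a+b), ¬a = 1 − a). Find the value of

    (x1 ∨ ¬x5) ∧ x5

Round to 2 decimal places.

0.62

¬x5 = 1 − 0.62 = 0.38
x1 ∨ ¬x5 = min(1, a+b) on (0.95, 0.38) = 1.00
(x1 ∨ ¬x5) ∧ x5 = max(0, a+b−1) on (1.00, 0.62) = 0.62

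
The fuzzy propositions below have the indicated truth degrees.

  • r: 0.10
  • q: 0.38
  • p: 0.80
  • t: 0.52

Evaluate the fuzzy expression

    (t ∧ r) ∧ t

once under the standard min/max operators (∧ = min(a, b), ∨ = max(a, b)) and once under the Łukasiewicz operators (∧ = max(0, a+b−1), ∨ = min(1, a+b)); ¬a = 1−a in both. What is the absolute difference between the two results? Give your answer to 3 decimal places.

0.100

Under standard min/max:
  t ∧ r = min(a, b) on (0.52, 0.10) = 0.10
  (t ∧ r) ∧ t = min(a, b) on (0.10, 0.52) = 0.10
  → value = 0.1000
Under Łukasiewicz:
  t ∧ r = max(0, a+b−1) on (0.52, 0.10) = 0.00
  (t ∧ r) ∧ t = max(0, a+b−1) on (0.00, 0.52) = 0.00
  → value = 0.0000
|0.1000 − 0.0000| = 0.100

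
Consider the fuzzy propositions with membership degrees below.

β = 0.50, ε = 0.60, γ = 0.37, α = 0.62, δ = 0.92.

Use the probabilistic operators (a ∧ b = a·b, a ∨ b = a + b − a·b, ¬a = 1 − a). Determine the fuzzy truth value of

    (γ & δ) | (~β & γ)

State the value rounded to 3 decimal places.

0.462

γ & δ = a·b on (0.3700, 0.9200) = 0.3404
~β = 1 − 0.5000 = 0.5000
~β & γ = a·b on (0.5000, 0.3700) = 0.1850
(γ & δ) | (~β & γ) = a + b − a·b on (0.3404, 0.1850) = 0.4624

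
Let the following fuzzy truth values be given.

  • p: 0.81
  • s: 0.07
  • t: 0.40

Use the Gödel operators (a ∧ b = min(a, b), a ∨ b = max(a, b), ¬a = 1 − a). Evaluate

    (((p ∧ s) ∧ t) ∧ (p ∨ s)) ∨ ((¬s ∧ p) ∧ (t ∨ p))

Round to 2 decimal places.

0.81

p ∧ s = min(a, b) on (0.81, 0.07) = 0.07
(p ∧ s) ∧ t = min(a, b) on (0.07, 0.40) = 0.07
p ∨ s = max(a, b) on (0.81, 0.07) = 0.81
((p ∧ s) ∧ t) ∧ (p ∨ s) = min(a, b) on (0.07, 0.81) = 0.07
¬s = 1 − 0.07 = 0.93
¬s ∧ p = min(a, b) on (0.93, 0.81) = 0.81
t ∨ p = max(a, b) on (0.40, 0.81) = 0.81
(¬s ∧ p) ∧ (t ∨ p) = min(a, b) on (0.81, 0.81) = 0.81
(((p ∧ s) ∧ t) ∧ (p ∨ s)) ∨ ((¬s ∧ p) ∧ (t ∨ p)) = max(a, b) on (0.07, 0.81) = 0.81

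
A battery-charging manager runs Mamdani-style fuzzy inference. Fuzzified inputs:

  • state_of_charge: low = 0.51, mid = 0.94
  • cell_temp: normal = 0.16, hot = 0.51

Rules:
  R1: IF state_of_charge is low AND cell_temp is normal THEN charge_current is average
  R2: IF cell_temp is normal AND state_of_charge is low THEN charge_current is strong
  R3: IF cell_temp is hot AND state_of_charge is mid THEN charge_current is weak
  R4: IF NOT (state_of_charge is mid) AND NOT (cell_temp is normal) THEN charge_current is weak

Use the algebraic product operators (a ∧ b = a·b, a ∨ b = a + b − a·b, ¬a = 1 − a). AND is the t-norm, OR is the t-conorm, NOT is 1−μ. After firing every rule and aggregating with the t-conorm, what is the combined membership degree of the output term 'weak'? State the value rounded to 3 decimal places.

R1: low=0.51, normal=0.16; AND[a·b] → w = 0.0816
R2: normal=0.16, low=0.51; AND[a·b] → w = 0.0816
R3: hot=0.51, mid=0.94; AND[a·b] → w = 0.4794
R4: ¬mid=1−0.94=0.06, ¬normal=1−0.16=0.84; AND[a·b] → w = 0.0504
Rules with consequent 'weak': {R3, R4} → strengths 0.4794, 0.0504
Aggregate via t-conorm [a + b − a·b]: 0.5056

0.506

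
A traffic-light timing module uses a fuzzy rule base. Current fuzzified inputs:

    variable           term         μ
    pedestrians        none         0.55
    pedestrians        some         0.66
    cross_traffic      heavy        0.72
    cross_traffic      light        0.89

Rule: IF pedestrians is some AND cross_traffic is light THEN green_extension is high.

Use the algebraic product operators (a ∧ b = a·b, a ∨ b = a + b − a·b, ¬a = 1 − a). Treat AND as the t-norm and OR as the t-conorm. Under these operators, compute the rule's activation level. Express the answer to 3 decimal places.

0.587

firing strength: some=0.66, light=0.89; AND[a·b] → w = 0.5874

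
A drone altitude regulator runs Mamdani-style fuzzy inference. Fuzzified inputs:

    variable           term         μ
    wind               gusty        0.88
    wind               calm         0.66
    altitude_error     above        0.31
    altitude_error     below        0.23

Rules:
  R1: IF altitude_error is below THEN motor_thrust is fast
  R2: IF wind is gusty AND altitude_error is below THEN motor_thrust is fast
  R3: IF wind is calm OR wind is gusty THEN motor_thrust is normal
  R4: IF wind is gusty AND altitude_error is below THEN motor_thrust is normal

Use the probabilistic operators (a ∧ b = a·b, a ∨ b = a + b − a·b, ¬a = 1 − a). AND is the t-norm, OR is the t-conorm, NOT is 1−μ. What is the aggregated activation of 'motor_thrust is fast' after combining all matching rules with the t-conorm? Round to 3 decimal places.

R1: below=0.23 → w = 0.2300
R2: gusty=0.88, below=0.23; AND[a·b] → w = 0.2024
R3: calm=0.66, gusty=0.88; OR[a + b − a·b] → w = 0.9592
R4: gusty=0.88, below=0.23; AND[a·b] → w = 0.2024
Rules with consequent 'fast': {R1, R2} → strengths 0.2300, 0.2024
Aggregate via t-conorm [a + b − a·b]: 0.3858

0.386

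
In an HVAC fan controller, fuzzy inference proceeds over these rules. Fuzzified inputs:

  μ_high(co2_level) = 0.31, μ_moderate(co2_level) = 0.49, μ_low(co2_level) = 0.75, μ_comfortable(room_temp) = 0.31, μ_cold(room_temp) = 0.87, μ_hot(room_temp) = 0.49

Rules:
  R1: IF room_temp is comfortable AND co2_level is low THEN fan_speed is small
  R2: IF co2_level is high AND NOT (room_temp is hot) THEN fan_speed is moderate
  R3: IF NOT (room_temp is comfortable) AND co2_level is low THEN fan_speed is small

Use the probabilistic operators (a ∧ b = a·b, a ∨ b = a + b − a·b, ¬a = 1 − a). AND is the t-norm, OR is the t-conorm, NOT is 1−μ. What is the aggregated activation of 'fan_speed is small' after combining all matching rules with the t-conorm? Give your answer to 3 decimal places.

0.630

R1: comfortable=0.31, low=0.75; AND[a·b] → w = 0.2325
R2: high=0.31, ¬hot=1−0.49=0.51; AND[a·b] → w = 0.1581
R3: ¬comfortable=1−0.31=0.69, low=0.75; AND[a·b] → w = 0.5175
Rules with consequent 'small': {R1, R3} → strengths 0.2325, 0.5175
Aggregate via t-conorm [a + b − a·b]: 0.6297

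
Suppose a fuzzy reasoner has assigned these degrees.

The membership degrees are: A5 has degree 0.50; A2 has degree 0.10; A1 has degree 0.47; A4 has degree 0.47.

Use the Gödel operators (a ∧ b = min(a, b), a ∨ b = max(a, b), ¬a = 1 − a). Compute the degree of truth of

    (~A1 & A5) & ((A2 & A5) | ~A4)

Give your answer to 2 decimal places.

0.50

~A1 = 1 − 0.47 = 0.53
~A1 & A5 = min(a, b) on (0.53, 0.50) = 0.50
A2 & A5 = min(a, b) on (0.10, 0.50) = 0.10
~A4 = 1 − 0.47 = 0.53
(A2 & A5) | ~A4 = max(a, b) on (0.10, 0.53) = 0.53
(~A1 & A5) & ((A2 & A5) | ~A4) = min(a, b) on (0.50, 0.53) = 0.50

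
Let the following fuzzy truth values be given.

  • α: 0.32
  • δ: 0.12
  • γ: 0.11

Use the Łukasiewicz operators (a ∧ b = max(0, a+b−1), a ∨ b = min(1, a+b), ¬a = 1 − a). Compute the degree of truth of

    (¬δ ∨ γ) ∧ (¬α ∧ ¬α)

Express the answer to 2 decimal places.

¬δ = 1 − 0.12 = 0.88
¬δ ∨ γ = min(1, a+b) on (0.88, 0.11) = 0.99
¬α = 1 − 0.32 = 0.68
¬α = 1 − 0.32 = 0.68
¬α ∧ ¬α = max(0, a+b−1) on (0.68, 0.68) = 0.36
(¬δ ∨ γ) ∧ (¬α ∧ ¬α) = max(0, a+b−1) on (0.99, 0.36) = 0.35

0.35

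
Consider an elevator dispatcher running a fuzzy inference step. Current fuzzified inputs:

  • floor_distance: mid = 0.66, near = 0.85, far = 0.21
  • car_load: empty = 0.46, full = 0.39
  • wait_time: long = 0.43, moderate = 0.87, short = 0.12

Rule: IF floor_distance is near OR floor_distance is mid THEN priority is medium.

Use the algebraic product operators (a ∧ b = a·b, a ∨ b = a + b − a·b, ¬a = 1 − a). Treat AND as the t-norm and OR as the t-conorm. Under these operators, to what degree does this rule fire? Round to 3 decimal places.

0.949

firing strength: near=0.85, mid=0.66; OR[a + b − a·b] → w = 0.9490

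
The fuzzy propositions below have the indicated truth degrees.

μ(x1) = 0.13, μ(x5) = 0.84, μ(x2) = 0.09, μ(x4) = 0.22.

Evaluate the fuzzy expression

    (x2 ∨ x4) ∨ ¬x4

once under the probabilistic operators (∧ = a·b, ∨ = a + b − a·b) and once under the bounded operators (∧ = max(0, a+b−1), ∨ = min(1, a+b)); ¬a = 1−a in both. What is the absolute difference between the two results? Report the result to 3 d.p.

Under probabilistic:
  x2 ∨ x4 = a + b − a·b on (0.0900, 0.2200) = 0.2902
  ¬x4 = 1 − 0.2200 = 0.7800
  (x2 ∨ x4) ∨ ¬x4 = a + b − a·b on (0.2902, 0.7800) = 0.8438
  → value = 0.8438
Under bounded:
  x2 ∨ x4 = min(1, a+b) on (0.09, 0.22) = 0.31
  ¬x4 = 1 − 0.22 = 0.78
  (x2 ∨ x4) ∨ ¬x4 = min(1, a+b) on (0.31, 0.78) = 1.00
  → value = 1.0000
|0.8438 − 1.0000| = 0.156

0.156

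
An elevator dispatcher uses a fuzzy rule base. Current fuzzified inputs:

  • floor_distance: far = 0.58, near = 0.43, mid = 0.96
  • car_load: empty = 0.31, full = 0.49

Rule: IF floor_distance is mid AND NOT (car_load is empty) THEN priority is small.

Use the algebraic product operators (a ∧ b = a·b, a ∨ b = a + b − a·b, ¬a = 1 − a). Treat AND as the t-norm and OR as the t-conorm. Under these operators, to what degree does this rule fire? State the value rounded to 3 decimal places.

0.662

firing strength: mid=0.96, ¬empty=1−0.31=0.69; AND[a·b] → w = 0.6624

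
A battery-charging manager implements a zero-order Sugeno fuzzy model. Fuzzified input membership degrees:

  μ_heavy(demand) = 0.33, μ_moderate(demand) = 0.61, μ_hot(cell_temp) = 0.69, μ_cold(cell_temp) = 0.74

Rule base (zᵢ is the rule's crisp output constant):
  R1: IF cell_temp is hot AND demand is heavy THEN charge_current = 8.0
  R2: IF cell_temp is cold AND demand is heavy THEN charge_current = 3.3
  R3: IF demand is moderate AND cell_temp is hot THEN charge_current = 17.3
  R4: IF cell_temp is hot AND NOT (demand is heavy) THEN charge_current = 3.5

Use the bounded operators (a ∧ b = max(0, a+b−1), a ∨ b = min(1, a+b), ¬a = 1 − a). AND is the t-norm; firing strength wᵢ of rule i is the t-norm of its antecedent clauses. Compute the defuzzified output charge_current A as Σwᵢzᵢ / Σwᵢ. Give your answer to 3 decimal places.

R1 (z=8.0): hot=0.69, heavy=0.33; AND[max(0, a+b−1)] → w = 0.02
R2 (z=3.3): cold=0.74, heavy=0.33; AND[max(0, a+b−1)] → w = 0.07
R3 (z=17.3): moderate=0.61, hot=0.69; AND[max(0, a+b−1)] → w = 0.30
R4 (z=3.5): hot=0.69, ¬heavy=1−0.33=0.67; AND[max(0, a+b−1)] → w = 0.36
Weighted average = (0.02·8.0 + 0.07·3.3 + 0.30·17.3 + 0.36·3.5) / (0.02 + 0.07 + 0.30 + 0.36)
  = 6.8410 / 0.7500 = 9.121

9.121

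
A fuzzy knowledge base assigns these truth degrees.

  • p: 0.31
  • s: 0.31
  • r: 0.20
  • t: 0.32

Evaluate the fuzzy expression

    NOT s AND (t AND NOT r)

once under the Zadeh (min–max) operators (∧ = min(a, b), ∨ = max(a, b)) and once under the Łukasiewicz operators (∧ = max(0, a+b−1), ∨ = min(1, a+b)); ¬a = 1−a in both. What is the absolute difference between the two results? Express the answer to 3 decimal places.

0.320

Under Zadeh (min–max):
  NOT s = 1 − 0.31 = 0.69
  NOT r = 1 − 0.20 = 0.80
  t AND NOT r = min(a, b) on (0.32, 0.80) = 0.32
  NOT s AND (t AND NOT r) = min(a, b) on (0.69, 0.32) = 0.32
  → value = 0.3200
Under Łukasiewicz:
  NOT s = 1 − 0.31 = 0.69
  NOT r = 1 − 0.20 = 0.80
  t AND NOT r = max(0, a+b−1) on (0.32, 0.80) = 0.12
  NOT s AND (t AND NOT r) = max(0, a+b−1) on (0.69, 0.12) = 0.00
  → value = 0.0000
|0.3200 − 0.0000| = 0.320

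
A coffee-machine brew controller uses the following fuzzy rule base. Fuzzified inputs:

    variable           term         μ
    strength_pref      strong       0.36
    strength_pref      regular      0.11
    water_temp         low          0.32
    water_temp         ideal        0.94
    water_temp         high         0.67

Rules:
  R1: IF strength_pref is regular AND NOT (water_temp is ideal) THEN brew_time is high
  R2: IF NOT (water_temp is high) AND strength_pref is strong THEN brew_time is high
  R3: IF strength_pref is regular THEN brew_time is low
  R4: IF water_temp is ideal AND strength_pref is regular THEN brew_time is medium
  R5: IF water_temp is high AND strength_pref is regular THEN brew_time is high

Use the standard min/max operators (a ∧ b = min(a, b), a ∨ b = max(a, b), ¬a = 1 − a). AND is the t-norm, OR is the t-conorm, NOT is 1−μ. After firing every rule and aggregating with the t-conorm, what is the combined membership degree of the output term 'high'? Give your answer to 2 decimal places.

R1: regular=0.11, ¬ideal=1−0.94=0.06; AND[min(a, b)] → w = 0.06
R2: ¬high=1−0.67=0.33, strong=0.36; AND[min(a, b)] → w = 0.33
R3: regular=0.11 → w = 0.11
R4: ideal=0.94, regular=0.11; AND[min(a, b)] → w = 0.11
R5: high=0.67, regular=0.11; AND[min(a, b)] → w = 0.11
Rules with consequent 'high': {R1, R2, R5} → strengths 0.06, 0.33, 0.11
Aggregate via t-conorm [max(a, b)]: 0.33

0.33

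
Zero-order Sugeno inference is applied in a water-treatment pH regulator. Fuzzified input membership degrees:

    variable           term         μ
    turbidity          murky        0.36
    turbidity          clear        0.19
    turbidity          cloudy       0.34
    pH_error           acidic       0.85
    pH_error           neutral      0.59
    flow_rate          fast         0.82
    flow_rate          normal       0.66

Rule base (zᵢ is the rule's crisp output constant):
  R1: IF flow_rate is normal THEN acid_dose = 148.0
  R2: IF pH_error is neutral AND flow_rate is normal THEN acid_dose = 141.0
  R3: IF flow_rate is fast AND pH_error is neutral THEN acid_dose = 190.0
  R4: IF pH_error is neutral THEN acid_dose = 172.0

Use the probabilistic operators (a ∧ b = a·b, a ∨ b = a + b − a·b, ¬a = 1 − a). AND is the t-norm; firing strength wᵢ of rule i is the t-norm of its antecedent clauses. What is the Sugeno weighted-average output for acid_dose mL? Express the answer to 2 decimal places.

162.96

R1 (z=148.0): normal=0.66 → w = 0.6600
R2 (z=141.0): neutral=0.59, normal=0.66; AND[a·b] → w = 0.3894
R3 (z=190.0): fast=0.82, neutral=0.59; AND[a·b] → w = 0.4838
R4 (z=172.0): neutral=0.59 → w = 0.5900
Weighted average = (0.6600·148.0 + 0.3894·141.0 + 0.4838·190.0 + 0.5900·172.0) / (0.6600 + 0.3894 + 0.4838 + 0.5900)
  = 345.9874 / 2.1232 = 162.96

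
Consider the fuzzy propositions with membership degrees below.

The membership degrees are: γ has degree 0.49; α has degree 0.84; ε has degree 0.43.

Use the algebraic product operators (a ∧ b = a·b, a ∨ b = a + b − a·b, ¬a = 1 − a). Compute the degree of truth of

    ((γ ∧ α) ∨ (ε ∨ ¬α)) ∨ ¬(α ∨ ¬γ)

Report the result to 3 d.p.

γ ∧ α = a·b on (0.4900, 0.8400) = 0.4116
¬α = 1 − 0.8400 = 0.1600
ε ∨ ¬α = a + b − a·b on (0.4300, 0.1600) = 0.5212
(γ ∧ α) ∨ (ε ∨ ¬α) = a + b − a·b on (0.4116, 0.5212) = 0.7183
¬γ = 1 − 0.4900 = 0.5100
α ∨ ¬γ = a + b − a·b on (0.8400, 0.5100) = 0.9216
¬(α ∨ ¬γ) = 1 − 0.9216 = 0.0784
((γ ∧ α) ∨ (ε ∨ ¬α)) ∨ ¬(α ∨ ¬γ) = a + b − a·b on (0.7183, 0.0784) = 0.7404

0.740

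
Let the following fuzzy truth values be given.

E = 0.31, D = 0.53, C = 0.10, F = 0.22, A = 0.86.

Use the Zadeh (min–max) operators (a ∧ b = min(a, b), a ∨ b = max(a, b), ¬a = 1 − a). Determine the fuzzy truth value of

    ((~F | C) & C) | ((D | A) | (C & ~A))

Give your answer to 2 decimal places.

~F = 1 − 0.22 = 0.78
~F | C = max(a, b) on (0.78, 0.10) = 0.78
(~F | C) & C = min(a, b) on (0.78, 0.10) = 0.10
D | A = max(a, b) on (0.53, 0.86) = 0.86
~A = 1 − 0.86 = 0.14
C & ~A = min(a, b) on (0.10, 0.14) = 0.10
(D | A) | (C & ~A) = max(a, b) on (0.86, 0.10) = 0.86
((~F | C) & C) | ((D | A) | (C & ~A)) = max(a, b) on (0.10, 0.86) = 0.86

0.86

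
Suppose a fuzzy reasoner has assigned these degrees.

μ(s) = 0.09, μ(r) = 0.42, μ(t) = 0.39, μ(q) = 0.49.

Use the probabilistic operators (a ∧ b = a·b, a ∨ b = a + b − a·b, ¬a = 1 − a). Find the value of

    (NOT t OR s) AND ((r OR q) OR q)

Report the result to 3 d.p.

0.548

NOT t = 1 − 0.3900 = 0.6100
NOT t OR s = a + b − a·b on (0.6100, 0.0900) = 0.6451
r OR q = a + b − a·b on (0.4200, 0.4900) = 0.7042
(r OR q) OR q = a + b − a·b on (0.7042, 0.4900) = 0.8491
(NOT t OR s) AND ((r OR q) OR q) = a·b on (0.6451, 0.8491) = 0.5478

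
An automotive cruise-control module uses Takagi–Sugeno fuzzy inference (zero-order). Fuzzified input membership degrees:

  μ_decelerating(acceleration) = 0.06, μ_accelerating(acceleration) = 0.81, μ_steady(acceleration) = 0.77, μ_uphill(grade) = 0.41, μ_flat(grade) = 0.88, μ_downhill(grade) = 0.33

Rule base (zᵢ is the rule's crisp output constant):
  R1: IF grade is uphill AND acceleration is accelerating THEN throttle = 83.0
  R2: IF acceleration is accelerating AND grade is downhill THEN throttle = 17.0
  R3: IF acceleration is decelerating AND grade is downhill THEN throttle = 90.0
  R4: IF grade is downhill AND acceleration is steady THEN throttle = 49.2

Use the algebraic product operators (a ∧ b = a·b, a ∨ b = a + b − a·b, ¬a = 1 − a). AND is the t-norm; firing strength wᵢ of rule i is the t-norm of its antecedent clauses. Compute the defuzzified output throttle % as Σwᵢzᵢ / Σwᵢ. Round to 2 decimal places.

R1 (z=83.0): uphill=0.41, accelerating=0.81; AND[a·b] → w = 0.3321
R2 (z=17.0): accelerating=0.81, downhill=0.33; AND[a·b] → w = 0.2673
R3 (z=90.0): decelerating=0.06, downhill=0.33; AND[a·b] → w = 0.0198
R4 (z=49.2): downhill=0.33, steady=0.77; AND[a·b] → w = 0.2541
Weighted average = (0.3321·83.0 + 0.2673·17.0 + 0.0198·90.0 + 0.2541·49.2) / (0.3321 + 0.2673 + 0.0198 + 0.2541)
  = 46.3921 / 0.8733 = 53.12

53.12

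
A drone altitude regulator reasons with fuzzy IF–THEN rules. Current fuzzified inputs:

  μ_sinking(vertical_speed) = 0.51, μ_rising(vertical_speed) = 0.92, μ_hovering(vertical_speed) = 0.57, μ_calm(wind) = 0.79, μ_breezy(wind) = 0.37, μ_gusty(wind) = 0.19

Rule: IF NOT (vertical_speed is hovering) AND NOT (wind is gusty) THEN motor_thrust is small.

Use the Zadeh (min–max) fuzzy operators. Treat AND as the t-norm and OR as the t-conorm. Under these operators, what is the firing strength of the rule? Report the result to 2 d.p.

firing strength: ¬hovering=1−0.57=0.43, ¬gusty=1−0.19=0.81; AND[min(a, b)] → w = 0.43

0.43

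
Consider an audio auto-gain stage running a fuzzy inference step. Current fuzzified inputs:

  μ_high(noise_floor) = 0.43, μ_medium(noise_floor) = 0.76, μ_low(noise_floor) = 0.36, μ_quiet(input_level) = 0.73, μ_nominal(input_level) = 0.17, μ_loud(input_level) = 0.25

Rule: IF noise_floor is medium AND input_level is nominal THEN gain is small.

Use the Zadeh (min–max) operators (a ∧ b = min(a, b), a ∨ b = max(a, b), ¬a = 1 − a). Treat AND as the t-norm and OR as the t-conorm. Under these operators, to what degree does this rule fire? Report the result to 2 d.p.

0.17

firing strength: medium=0.76, nominal=0.17; AND[min(a, b)] → w = 0.17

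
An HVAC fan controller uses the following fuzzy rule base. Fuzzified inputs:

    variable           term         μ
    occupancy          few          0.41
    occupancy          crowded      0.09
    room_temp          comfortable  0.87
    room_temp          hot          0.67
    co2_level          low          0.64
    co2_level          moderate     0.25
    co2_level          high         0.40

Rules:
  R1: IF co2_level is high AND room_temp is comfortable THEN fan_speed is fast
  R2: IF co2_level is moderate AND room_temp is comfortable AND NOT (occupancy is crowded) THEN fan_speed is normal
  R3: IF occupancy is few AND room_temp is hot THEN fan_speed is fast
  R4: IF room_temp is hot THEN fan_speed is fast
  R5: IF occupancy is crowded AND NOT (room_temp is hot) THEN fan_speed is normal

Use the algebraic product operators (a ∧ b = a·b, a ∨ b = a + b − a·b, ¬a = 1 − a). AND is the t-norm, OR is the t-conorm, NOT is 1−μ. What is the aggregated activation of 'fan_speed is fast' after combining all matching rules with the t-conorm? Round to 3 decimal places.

0.844

R1: high=0.40, comfortable=0.87; AND[a·b] → w = 0.3480
R2: moderate=0.25, comfortable=0.87, ¬crowded=1−0.09=0.91; AND[a·b] → w = 0.1979
R3: few=0.41, hot=0.67; AND[a·b] → w = 0.2747
R4: hot=0.67 → w = 0.6700
R5: crowded=0.09, ¬hot=1−0.67=0.33; AND[a·b] → w = 0.0297
Rules with consequent 'fast': {R1, R3, R4} → strengths 0.3480, 0.2747, 0.6700
Aggregate via t-conorm [a + b − a·b]: 0.8439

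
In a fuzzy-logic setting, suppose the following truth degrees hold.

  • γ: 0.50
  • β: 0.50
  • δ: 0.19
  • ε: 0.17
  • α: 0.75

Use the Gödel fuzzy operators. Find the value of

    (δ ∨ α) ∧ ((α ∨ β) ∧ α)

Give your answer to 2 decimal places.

0.75

δ ∨ α = max(a, b) on (0.19, 0.75) = 0.75
α ∨ β = max(a, b) on (0.75, 0.50) = 0.75
(α ∨ β) ∧ α = min(a, b) on (0.75, 0.75) = 0.75
(δ ∨ α) ∧ ((α ∨ β) ∧ α) = min(a, b) on (0.75, 0.75) = 0.75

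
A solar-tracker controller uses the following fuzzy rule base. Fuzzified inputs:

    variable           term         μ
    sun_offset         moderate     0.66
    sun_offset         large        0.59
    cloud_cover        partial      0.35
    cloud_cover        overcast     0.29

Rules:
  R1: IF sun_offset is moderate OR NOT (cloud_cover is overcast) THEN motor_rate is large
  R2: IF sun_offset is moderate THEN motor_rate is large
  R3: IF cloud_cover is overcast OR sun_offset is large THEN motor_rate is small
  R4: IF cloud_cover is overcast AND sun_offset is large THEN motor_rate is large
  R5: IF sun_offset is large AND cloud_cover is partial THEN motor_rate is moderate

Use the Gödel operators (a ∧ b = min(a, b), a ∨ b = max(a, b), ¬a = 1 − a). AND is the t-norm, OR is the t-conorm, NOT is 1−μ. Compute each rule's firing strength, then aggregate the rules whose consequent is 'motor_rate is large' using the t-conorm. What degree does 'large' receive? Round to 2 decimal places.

0.71

R1: moderate=0.66, ¬overcast=1−0.29=0.71; OR[max(a, b)] → w = 0.71
R2: moderate=0.66 → w = 0.66
R3: overcast=0.29, large=0.59; OR[max(a, b)] → w = 0.59
R4: overcast=0.29, large=0.59; AND[min(a, b)] → w = 0.29
R5: large=0.59, partial=0.35; AND[min(a, b)] → w = 0.35
Rules with consequent 'large': {R1, R2, R4} → strengths 0.71, 0.66, 0.29
Aggregate via t-conorm [max(a, b)]: 0.71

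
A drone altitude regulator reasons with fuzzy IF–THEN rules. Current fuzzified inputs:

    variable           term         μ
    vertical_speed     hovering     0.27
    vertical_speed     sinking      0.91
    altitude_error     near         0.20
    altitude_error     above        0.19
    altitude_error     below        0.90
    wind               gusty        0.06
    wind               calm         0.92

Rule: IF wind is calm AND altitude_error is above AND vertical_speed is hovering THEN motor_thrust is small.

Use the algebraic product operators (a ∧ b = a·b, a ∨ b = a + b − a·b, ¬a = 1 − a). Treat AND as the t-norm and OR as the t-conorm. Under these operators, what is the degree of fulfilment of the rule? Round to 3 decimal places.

0.047

firing strength: calm=0.92, above=0.19, hovering=0.27; AND[a·b] → w = 0.0472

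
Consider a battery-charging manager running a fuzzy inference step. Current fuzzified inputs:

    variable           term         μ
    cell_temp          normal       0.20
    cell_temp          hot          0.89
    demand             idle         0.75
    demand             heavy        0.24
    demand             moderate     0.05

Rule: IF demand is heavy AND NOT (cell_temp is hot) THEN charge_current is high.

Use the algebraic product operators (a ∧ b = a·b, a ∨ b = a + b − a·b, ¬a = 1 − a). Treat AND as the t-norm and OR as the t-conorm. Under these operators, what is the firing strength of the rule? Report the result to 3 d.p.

0.026

firing strength: heavy=0.24, ¬hot=1−0.89=0.11; AND[a·b] → w = 0.0264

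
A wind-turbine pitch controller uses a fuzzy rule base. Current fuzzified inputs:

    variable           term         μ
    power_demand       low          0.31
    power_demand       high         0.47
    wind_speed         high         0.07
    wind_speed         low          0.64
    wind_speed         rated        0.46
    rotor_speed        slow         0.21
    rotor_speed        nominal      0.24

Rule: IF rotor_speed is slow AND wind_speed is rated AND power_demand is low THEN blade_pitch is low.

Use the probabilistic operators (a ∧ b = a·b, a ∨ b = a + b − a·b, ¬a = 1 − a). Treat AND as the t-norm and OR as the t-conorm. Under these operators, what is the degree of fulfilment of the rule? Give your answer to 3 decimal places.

0.030

firing strength: slow=0.21, rated=0.46, low=0.31; AND[a·b] → w = 0.0299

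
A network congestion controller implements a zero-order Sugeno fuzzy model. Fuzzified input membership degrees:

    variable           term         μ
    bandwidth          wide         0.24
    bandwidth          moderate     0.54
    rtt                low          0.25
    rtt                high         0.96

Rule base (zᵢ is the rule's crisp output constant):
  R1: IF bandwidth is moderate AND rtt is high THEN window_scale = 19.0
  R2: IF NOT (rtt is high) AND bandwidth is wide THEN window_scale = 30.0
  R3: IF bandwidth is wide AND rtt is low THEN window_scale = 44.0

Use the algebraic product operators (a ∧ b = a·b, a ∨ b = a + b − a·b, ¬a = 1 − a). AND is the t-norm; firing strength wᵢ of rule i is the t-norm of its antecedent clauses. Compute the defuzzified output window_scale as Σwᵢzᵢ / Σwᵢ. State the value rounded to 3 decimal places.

21.731

R1 (z=19.0): moderate=0.54, high=0.96; AND[a·b] → w = 0.5184
R2 (z=30.0): ¬high=1−0.96=0.04, wide=0.24; AND[a·b] → w = 0.0096
R3 (z=44.0): wide=0.24, low=0.25; AND[a·b] → w = 0.0600
Weighted average = (0.5184·19.0 + 0.0096·30.0 + 0.0600·44.0) / (0.5184 + 0.0096 + 0.0600)
  = 12.7776 / 0.5880 = 21.731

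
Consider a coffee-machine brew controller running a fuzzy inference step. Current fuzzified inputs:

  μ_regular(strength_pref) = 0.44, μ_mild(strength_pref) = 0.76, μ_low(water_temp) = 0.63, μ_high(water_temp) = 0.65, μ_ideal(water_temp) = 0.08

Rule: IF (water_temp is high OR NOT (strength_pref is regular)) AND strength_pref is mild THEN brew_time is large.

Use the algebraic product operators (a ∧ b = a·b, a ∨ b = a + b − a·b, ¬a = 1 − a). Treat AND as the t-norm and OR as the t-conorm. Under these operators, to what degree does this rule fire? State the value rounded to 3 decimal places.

firing strength: (high=0.65 OR ¬regular=1−0.44=0.56) = 0.8460; AND[a·b] with mild=0.76 → w = 0.6430

0.643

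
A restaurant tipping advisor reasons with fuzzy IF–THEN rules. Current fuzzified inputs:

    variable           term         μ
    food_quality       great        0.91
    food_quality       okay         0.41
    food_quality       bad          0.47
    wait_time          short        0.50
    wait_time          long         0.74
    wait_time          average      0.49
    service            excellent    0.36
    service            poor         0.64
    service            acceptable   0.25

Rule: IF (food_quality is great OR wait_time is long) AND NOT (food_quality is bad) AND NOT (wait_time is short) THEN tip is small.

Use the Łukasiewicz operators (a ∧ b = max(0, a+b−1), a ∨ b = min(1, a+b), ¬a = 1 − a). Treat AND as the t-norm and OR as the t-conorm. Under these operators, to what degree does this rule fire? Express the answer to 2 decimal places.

firing strength: (great=0.91 OR long=0.74) = 1.00; AND[max(0, a+b−1)] with ¬bad=1−0.47=0.53, ¬short=1−0.50=0.50 → w = 0.03

0.03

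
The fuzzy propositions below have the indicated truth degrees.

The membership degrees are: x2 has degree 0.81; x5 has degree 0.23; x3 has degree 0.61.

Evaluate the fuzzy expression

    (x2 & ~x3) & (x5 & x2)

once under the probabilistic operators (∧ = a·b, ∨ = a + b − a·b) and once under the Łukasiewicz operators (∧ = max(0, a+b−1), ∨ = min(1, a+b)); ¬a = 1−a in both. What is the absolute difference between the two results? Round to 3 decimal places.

0.059

Under probabilistic:
  ~x3 = 1 − 0.6100 = 0.3900
  x2 & ~x3 = a·b on (0.8100, 0.3900) = 0.3159
  x5 & x2 = a·b on (0.2300, 0.8100) = 0.1863
  (x2 & ~x3) & (x5 & x2) = a·b on (0.3159, 0.1863) = 0.0589
  → value = 0.0589
Under Łukasiewicz:
  ~x3 = 1 − 0.61 = 0.39
  x2 & ~x3 = max(0, a+b−1) on (0.81, 0.39) = 0.20
  x5 & x2 = max(0, a+b−1) on (0.23, 0.81) = 0.04
  (x2 & ~x3) & (x5 & x2) = max(0, a+b−1) on (0.20, 0.04) = 0.00
  → value = 0.0000
|0.0589 − 0.0000| = 0.059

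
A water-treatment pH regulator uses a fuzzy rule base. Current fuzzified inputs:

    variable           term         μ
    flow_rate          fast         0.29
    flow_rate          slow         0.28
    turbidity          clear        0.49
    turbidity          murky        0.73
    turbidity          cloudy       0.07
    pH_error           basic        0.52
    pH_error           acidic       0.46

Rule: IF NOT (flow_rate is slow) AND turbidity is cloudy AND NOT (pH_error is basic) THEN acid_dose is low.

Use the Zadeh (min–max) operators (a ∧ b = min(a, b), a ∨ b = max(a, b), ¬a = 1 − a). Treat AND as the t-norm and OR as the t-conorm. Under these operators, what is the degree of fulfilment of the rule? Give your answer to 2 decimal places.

firing strength: ¬slow=1−0.28=0.72, cloudy=0.07, ¬basic=1−0.52=0.48; AND[min(a, b)] → w = 0.07

0.07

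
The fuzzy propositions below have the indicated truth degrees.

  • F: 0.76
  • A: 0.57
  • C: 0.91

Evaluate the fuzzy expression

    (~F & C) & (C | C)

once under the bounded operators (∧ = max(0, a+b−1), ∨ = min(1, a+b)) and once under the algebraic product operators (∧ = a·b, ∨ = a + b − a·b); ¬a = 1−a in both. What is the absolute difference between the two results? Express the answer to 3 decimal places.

0.067

Under bounded:
  ~F = 1 − 0.76 = 0.24
  ~F & C = max(0, a+b−1) on (0.24, 0.91) = 0.15
  C | C = min(1, a+b) on (0.91, 0.91) = 1.00
  (~F & C) & (C | C) = max(0, a+b−1) on (0.15, 1.00) = 0.15
  → value = 0.1500
Under algebraic product:
  ~F = 1 − 0.7600 = 0.2400
  ~F & C = a·b on (0.2400, 0.9100) = 0.2184
  C | C = a + b − a·b on (0.9100, 0.9100) = 0.9919
  (~F & C) & (C | C) = a·b on (0.2184, 0.9919) = 0.2166
  → value = 0.2166
|0.1500 − 0.2166| = 0.067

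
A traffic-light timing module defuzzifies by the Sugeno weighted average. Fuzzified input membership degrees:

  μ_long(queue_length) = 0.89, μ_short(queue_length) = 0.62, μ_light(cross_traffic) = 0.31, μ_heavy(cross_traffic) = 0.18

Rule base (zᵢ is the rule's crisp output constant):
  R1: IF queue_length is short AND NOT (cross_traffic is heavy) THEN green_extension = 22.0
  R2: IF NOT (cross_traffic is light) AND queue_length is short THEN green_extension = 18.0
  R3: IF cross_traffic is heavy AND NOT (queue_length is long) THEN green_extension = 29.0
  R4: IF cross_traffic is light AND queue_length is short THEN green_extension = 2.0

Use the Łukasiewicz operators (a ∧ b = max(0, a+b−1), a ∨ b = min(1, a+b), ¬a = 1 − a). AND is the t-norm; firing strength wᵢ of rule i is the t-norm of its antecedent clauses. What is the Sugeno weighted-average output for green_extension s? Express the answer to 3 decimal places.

20.347

R1 (z=22.0): short=0.62, ¬heavy=1−0.18=0.82; AND[max(0, a+b−1)] → w = 0.44
R2 (z=18.0): ¬light=1−0.31=0.69, short=0.62; AND[max(0, a+b−1)] → w = 0.31
R3 (z=29.0): heavy=0.18, ¬long=1−0.89=0.11; AND[max(0, a+b−1)] → w = 0.00
R4 (z=2.0): light=0.31, short=0.62; AND[max(0, a+b−1)] → w = 0.00
Weighted average = (0.44·22.0 + 0.31·18.0 + 0.00·29.0 + 0.00·2.0) / (0.44 + 0.31 + 0.00 + 0.00)
  = 15.2600 / 0.7500 = 20.347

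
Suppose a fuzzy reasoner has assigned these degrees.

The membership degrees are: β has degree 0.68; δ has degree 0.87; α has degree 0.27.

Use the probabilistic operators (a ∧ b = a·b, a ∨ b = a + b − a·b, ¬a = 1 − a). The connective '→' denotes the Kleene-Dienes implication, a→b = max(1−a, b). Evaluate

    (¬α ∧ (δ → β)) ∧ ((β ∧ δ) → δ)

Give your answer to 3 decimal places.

0.432

¬α = 1 − 0.2700 = 0.7300
δ → β  [Kleene-Dienes: max(1−a, b)] with a=0.8700, b=0.6800 → 0.6800
¬α ∧ (δ → β) = a·b on (0.7300, 0.6800) = 0.4964
β ∧ δ = a·b on (0.6800, 0.8700) = 0.5916
(β ∧ δ) → δ  [Kleene-Dienes: max(1−a, b)] with a=0.5916, b=0.8700 → 0.8700
(¬α ∧ (δ → β)) ∧ ((β ∧ δ) → δ) = a·b on (0.4964, 0.8700) = 0.4319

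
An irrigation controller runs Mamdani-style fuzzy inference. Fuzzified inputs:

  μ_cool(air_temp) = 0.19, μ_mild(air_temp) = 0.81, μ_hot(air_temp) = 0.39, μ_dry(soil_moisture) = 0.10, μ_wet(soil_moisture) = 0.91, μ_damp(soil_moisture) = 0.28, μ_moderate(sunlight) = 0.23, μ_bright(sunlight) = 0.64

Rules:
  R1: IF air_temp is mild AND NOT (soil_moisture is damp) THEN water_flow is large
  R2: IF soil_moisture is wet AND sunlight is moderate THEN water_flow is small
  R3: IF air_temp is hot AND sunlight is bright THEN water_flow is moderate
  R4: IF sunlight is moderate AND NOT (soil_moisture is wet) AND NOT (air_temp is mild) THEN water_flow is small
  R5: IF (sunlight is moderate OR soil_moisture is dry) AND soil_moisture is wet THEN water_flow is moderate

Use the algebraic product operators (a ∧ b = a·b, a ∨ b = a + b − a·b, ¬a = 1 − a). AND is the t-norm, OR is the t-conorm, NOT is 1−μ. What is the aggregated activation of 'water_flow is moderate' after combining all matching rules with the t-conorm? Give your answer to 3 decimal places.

0.459

R1: mild=0.81, ¬damp=1−0.28=0.72; AND[a·b] → w = 0.5832
R2: wet=0.91, moderate=0.23; AND[a·b] → w = 0.2093
R3: hot=0.39, bright=0.64; AND[a·b] → w = 0.2496
R4: moderate=0.23, ¬wet=1−0.91=0.09, ¬mild=1−0.81=0.19; AND[a·b] → w = 0.0039
R5: (moderate=0.23 OR dry=0.10) = 0.3070; AND[a·b] with wet=0.91 → w = 0.2794
Rules with consequent 'moderate': {R3, R5} → strengths 0.2496, 0.2794
Aggregate via t-conorm [a + b − a·b]: 0.4592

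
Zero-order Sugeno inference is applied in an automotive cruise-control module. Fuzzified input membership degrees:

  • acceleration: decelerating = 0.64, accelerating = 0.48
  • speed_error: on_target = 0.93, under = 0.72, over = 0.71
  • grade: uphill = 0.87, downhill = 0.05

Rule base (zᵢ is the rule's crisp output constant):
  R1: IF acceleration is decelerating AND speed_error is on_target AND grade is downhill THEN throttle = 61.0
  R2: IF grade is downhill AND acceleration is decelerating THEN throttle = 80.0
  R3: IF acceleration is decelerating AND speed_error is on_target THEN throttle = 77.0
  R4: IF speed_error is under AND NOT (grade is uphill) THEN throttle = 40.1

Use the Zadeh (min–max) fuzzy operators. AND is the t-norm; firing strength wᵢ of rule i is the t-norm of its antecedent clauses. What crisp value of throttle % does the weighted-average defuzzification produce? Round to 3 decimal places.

R1 (z=61.0): decelerating=0.64, on_target=0.93, downhill=0.05; AND[min(a, b)] → w = 0.05
R2 (z=80.0): downhill=0.05, decelerating=0.64; AND[min(a, b)] → w = 0.05
R3 (z=77.0): decelerating=0.64, on_target=0.93; AND[min(a, b)] → w = 0.64
R4 (z=40.1): under=0.72, ¬uphill=1−0.87=0.13; AND[min(a, b)] → w = 0.13
Weighted average = (0.05·61.0 + 0.05·80.0 + 0.64·77.0 + 0.13·40.1) / (0.05 + 0.05 + 0.64 + 0.13)
  = 61.5430 / 0.8700 = 70.739

70.739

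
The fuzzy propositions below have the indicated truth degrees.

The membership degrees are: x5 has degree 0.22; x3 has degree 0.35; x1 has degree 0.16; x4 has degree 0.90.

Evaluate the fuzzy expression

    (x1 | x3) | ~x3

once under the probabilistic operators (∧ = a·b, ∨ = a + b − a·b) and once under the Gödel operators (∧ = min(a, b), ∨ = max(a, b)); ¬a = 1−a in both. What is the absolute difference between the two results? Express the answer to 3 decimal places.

Under probabilistic:
  x1 | x3 = a + b − a·b on (0.1600, 0.3500) = 0.4540
  ~x3 = 1 − 0.3500 = 0.6500
  (x1 | x3) | ~x3 = a + b − a·b on (0.4540, 0.6500) = 0.8089
  → value = 0.8089
Under Gödel:
  x1 | x3 = max(a, b) on (0.16, 0.35) = 0.35
  ~x3 = 1 − 0.35 = 0.65
  (x1 | x3) | ~x3 = max(a, b) on (0.35, 0.65) = 0.65
  → value = 0.6500
|0.8089 − 0.6500| = 0.159

0.159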